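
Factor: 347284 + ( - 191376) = 155908 = 2^2*38977^1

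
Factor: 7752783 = 3^1*2584261^1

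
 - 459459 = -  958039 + 498580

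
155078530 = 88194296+66884234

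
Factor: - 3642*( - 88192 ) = 2^8*3^1*  13^1* 53^1*607^1 = 321195264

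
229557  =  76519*3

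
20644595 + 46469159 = 67113754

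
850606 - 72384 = 778222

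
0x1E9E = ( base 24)dee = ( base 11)5986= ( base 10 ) 7838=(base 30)8L8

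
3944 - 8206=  - 4262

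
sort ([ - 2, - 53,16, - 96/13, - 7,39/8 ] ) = [-53, - 96/13, - 7,-2, 39/8, 16]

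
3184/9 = 353+ 7/9 = 353.78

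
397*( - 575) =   -  228275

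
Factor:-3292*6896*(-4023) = 2^6*3^3*149^1*431^1*823^1 =91328665536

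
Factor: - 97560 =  - 2^3*3^2*5^1*271^1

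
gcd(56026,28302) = 2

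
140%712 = 140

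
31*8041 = 249271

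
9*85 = 765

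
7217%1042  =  965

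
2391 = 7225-4834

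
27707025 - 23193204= 4513821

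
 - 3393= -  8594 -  - 5201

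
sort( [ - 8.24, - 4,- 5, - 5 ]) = [ - 8.24, - 5, - 5, - 4]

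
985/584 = 1+401/584 = 1.69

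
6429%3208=13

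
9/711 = 1/79 = 0.01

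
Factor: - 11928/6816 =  - 2^ ( - 2 ) * 7^1 = -7/4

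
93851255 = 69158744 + 24692511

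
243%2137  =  243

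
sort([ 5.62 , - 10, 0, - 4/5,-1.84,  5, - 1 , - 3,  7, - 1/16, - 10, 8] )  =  [ - 10, - 10, - 3 ,  -  1.84,-1,  -  4/5, - 1/16, 0, 5,  5.62,7, 8 ] 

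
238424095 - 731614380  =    -  493190285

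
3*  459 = 1377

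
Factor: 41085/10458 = 2^(-1)*5^1*7^( - 1)*11^1 = 55/14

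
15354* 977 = 15000858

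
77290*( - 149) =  - 11516210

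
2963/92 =2963/92  =  32.21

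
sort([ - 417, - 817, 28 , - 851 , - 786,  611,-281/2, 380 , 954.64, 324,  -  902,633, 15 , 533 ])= [ - 902,  -  851 ,  -  817, - 786, - 417, - 281/2,15 , 28, 324  ,  380, 533 , 611,  633 , 954.64]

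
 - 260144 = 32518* ( - 8)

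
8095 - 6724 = 1371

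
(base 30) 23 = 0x3F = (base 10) 63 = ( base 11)58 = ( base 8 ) 77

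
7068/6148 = 1767/1537 = 1.15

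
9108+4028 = 13136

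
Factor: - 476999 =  - 43^1*11093^1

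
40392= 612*66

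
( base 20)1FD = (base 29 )oh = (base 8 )1311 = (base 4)23021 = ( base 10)713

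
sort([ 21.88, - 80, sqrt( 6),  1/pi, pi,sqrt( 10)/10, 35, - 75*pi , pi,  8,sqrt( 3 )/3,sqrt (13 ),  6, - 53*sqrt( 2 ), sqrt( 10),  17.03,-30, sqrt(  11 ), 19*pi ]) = [-75*pi,-80,-53 * sqrt( 2),-30, sqrt(10) /10, 1/pi,sqrt(3 ) /3, sqrt( 6 ) , pi , pi,  sqrt(10 ),sqrt( 11 ),sqrt (13 ), 6, 8,17.03,21.88,35,19*pi]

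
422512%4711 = 3233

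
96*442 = 42432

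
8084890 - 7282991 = 801899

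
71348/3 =23782 + 2/3=23782.67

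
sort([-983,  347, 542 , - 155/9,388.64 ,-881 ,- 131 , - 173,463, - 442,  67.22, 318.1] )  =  [ - 983, - 881, - 442,-173,-131,-155/9, 67.22,318.1,347,388.64, 463, 542 ] 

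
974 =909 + 65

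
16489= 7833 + 8656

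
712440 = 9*79160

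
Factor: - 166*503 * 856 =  - 2^4*83^1 * 107^1*503^1 =- 71474288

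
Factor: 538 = 2^1*269^1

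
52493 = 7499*7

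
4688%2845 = 1843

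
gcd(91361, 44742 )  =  1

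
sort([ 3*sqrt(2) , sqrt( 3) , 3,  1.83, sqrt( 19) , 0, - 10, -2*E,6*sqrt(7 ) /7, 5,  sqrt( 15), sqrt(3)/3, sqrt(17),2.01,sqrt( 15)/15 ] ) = [ - 10,  -  2*E,0, sqrt( 15)/15,sqrt( 3)/3,  sqrt( 3),1.83, 2.01,6*sqrt( 7)/7,3,sqrt( 15),sqrt (17), 3 * sqrt(2),sqrt (19 ) , 5]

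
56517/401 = 56517/401 =140.94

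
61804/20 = 3090+1/5 = 3090.20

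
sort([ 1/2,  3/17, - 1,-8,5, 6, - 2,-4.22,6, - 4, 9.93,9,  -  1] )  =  [- 8, -4.22,  -  4,-2,- 1, - 1,3/17, 1/2,5, 6,6, 9 , 9.93 ] 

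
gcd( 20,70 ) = 10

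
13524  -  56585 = - 43061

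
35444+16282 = 51726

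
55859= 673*83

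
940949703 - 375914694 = 565035009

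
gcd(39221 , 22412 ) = 5603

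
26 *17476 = 454376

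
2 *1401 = 2802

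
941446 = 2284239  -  1342793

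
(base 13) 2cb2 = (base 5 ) 202232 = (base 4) 1212213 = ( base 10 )6567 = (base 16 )19A7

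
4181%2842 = 1339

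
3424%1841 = 1583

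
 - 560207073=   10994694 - 571201767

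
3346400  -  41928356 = - 38581956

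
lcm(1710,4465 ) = 80370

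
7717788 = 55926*138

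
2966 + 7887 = 10853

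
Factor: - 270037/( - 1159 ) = 19^( - 1)*61^ ( - 1)*270037^1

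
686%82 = 30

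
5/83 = 5/83 = 0.06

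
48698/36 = 1352 + 13/18 = 1352.72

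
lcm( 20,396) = 1980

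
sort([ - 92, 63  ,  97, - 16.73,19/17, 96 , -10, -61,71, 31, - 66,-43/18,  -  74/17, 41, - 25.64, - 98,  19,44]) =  [-98, - 92,-66,-61, - 25.64, - 16.73,-10, - 74/17,-43/18 , 19/17 , 19 , 31,41, 44,63, 71, 96 , 97 ] 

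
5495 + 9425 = 14920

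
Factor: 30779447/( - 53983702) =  - 2^( - 1)*59^( -1 )*79^(  -  1 )*101^1* 193^1*1579^1*5791^( - 1)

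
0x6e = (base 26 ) 46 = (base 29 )3N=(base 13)86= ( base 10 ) 110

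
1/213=1/213 = 0.00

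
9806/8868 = 4903/4434 = 1.11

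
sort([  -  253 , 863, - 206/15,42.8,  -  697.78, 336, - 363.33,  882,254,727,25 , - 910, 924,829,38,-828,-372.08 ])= [ - 910, - 828, - 697.78 , - 372.08, - 363.33, - 253, - 206/15,25,38,42.8,  254, 336, 727, 829,863 , 882, 924] 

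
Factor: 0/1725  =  0 = 0^1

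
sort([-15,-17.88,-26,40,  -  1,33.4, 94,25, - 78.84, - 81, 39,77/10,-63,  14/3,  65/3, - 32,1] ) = [ - 81, - 78.84 ,  -  63 , - 32,-26, - 17.88, - 15,-1,1,14/3,77/10, 65/3,25,33.4 , 39,  40 , 94] 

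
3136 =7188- 4052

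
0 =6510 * 0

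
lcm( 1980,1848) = 27720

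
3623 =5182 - 1559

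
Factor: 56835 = 3^3*5^1 * 421^1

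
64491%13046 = 12307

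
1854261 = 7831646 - 5977385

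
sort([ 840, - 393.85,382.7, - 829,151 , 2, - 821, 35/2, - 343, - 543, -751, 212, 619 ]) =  [  -  829,  -  821 , - 751, - 543, - 393.85,- 343, 2,35/2, 151, 212,382.7,  619  ,  840 ] 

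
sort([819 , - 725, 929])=[ - 725, 819, 929 ] 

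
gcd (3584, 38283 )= 7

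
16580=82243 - 65663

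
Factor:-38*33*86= - 2^2*3^1*11^1*19^1*43^1= - 107844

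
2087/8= 2087/8 = 260.88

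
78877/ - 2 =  - 39439 + 1/2 = -39438.50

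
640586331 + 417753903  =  1058340234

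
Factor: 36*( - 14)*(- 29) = 14616 = 2^3*3^2*7^1*29^1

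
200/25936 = 25/3242 = 0.01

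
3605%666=275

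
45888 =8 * 5736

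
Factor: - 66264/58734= - 44/39 = - 2^2*3^( -1)*11^1*13^(-1 )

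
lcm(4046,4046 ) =4046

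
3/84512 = 3/84512 = 0.00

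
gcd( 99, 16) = 1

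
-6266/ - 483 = 6266/483 = 12.97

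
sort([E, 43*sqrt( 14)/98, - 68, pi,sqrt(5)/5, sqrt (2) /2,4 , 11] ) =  [- 68, sqrt( 5 ) /5, sqrt ( 2 ) /2,43*sqrt(14 )/98,E, pi,4, 11 ]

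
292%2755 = 292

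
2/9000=1/4500 = 0.00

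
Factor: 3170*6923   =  2^1*5^1*7^1*23^1*43^1*317^1 = 21945910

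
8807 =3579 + 5228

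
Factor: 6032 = 2^4*  13^1*29^1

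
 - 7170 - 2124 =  - 9294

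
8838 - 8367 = 471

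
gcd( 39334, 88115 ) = 1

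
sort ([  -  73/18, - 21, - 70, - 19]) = [-70, - 21, - 19,  -  73/18 ]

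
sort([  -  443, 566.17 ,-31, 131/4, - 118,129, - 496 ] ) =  [-496 , - 443, - 118,-31, 131/4,129, 566.17 ] 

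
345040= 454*760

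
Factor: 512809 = 11^1*46619^1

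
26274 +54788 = 81062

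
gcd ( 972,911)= 1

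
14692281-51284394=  - 36592113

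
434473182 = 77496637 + 356976545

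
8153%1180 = 1073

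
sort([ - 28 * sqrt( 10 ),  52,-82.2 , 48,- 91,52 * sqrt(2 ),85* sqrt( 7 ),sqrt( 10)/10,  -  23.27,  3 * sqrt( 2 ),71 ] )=[ - 91,- 28 * sqrt( 10), - 82.2 , - 23.27,sqrt( 10 )/10, 3 * sqrt(2 ), 48,52,71,52*sqrt(2 ),85 * sqrt( 7)]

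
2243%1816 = 427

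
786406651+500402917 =1286809568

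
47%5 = 2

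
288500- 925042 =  - 636542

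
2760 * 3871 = 10683960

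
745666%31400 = 23466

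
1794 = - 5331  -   - 7125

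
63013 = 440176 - 377163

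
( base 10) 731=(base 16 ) 2DB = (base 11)605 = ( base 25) 146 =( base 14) 3a3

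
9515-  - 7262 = 16777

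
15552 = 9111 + 6441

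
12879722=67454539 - 54574817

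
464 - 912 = -448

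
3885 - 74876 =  - 70991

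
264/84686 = 132/42343 = 0.00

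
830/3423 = 830/3423 = 0.24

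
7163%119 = 23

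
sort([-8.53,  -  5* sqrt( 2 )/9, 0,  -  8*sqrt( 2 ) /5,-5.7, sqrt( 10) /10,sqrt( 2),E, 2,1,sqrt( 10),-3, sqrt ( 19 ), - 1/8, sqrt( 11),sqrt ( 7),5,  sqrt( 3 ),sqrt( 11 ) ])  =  [-8.53,-5.7, - 3,-8*sqrt(2)/5, - 5*sqrt( 2)/9, -1/8, 0,sqrt ( 10) /10,1,  sqrt( 2),  sqrt( 3),2, sqrt( 7), E, sqrt( 10), sqrt( 11),sqrt(11),sqrt (19),5 ]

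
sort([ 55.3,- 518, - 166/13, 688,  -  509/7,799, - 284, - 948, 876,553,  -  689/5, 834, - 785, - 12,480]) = [ - 948, - 785,-518, - 284, - 689/5,  -  509/7, - 166/13, - 12, 55.3, 480,553,  688, 799, 834,876 ] 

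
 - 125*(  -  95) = 11875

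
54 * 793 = 42822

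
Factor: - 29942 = - 2^1 * 11^1*1361^1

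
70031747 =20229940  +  49801807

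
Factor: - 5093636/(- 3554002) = 2546818/1777001  =  2^1*337^( - 1)*5273^( - 1 )*1273409^1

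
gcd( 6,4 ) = 2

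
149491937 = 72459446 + 77032491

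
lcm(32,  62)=992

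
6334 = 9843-3509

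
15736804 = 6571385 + 9165419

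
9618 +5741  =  15359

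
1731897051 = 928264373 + 803632678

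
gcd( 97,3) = 1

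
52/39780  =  1/765 = 0.00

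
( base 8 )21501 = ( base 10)9025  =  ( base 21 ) k9g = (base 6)105441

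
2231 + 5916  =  8147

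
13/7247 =13/7247=0.00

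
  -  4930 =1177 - 6107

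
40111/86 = 40111/86=466.41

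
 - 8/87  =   - 8/87 =- 0.09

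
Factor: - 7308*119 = - 869652 = - 2^2*3^2 * 7^2*17^1*29^1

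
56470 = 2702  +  53768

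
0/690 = 0 = 0.00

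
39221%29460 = 9761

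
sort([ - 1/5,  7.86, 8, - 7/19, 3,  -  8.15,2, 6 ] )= [ - 8.15, -7/19,-1/5 , 2, 3, 6 , 7.86,  8 ] 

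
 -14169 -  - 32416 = 18247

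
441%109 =5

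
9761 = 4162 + 5599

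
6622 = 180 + 6442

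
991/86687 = 991/86687 = 0.01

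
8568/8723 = 8568/8723 = 0.98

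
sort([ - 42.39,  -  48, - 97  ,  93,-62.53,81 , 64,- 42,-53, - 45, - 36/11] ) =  [ - 97,- 62.53, - 53, - 48, - 45, - 42.39,-42, - 36/11,64,81,93 ] 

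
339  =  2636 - 2297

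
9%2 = 1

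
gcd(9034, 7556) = 2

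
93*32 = 2976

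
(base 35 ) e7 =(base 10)497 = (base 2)111110001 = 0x1F1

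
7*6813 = 47691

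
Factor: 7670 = 2^1*5^1*13^1*59^1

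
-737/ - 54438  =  737/54438 = 0.01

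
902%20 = 2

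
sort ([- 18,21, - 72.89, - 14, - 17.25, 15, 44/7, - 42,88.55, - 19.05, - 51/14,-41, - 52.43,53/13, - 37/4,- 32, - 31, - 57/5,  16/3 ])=[-72.89 , -52.43, - 42,- 41, - 32, - 31,  -  19.05,-18, - 17.25, - 14,-57/5, - 37/4, - 51/14,53/13, 16/3,44/7,15,  21, 88.55 ] 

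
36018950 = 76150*473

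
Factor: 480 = 2^5*3^1 * 5^1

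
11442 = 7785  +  3657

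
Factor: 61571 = 23^1*2677^1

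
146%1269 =146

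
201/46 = 201/46= 4.37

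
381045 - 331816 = 49229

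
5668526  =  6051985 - 383459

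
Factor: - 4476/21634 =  - 6/29 = -  2^1*3^1 *29^( -1) 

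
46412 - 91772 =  - 45360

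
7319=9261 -1942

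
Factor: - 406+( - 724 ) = - 2^1  *  5^1*113^1 =- 1130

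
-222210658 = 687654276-909864934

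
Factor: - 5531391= - 3^2*43^1*14293^1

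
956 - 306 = 650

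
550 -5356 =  -4806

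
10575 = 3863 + 6712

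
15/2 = 15/2= 7.50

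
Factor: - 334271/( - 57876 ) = 2^ ( - 2 )*3^( -1 )*13^ ( - 1)*17^1*53^1 =901/156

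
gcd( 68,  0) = 68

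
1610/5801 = 1610/5801 = 0.28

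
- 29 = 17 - 46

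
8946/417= 2982/139 = 21.45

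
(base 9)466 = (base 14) 1D6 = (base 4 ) 12000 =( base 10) 384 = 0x180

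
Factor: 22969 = 103^1*223^1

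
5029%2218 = 593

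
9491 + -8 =9483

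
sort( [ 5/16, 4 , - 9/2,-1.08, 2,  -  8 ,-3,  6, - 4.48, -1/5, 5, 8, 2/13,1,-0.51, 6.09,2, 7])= [ - 8,-9/2 ,-4.48, - 3,-1.08, - 0.51, - 1/5, 2/13, 5/16, 1,2,2, 4,5, 6, 6.09, 7, 8]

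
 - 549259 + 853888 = 304629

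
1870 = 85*22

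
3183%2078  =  1105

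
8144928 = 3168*2571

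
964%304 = 52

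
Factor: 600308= 2^2*150077^1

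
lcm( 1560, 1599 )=63960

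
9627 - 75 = 9552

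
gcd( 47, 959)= 1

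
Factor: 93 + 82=175  =  5^2*7^1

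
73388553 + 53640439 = 127028992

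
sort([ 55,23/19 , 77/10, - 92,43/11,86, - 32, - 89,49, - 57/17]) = [  -  92, - 89, - 32 , -57/17 , 23/19,43/11, 77/10,49,55,86]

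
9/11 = 9/11 = 0.82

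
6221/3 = 6221/3 = 2073.67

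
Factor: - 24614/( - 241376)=2^( - 4 )*19^( - 1 )*31^1 = 31/304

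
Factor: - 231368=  - 2^3 * 28921^1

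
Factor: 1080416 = 2^5*19^1*1777^1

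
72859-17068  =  55791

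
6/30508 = 3/15254 = 0.00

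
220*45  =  9900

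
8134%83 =0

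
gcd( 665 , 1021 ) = 1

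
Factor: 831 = 3^1*277^1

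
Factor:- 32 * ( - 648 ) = 2^8 * 3^4 = 20736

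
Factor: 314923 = 7^2*6427^1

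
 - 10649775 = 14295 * ( - 745) 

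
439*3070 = 1347730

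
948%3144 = 948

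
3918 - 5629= - 1711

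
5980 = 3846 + 2134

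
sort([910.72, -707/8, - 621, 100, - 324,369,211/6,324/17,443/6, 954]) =[ - 621, - 324 , - 707/8, 324/17,211/6, 443/6, 100, 369,910.72,954 ]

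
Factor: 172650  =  2^1*3^1 * 5^2*1151^1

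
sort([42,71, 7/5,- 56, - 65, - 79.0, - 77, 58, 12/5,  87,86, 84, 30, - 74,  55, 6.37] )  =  [ - 79.0, - 77, - 74, - 65, - 56, 7/5, 12/5, 6.37, 30,42 , 55, 58,71,84,86, 87] 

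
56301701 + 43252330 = 99554031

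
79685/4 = 79685/4 = 19921.25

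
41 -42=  - 1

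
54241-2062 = 52179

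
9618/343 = 28 + 2/49 = 28.04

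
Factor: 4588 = 2^2*31^1*37^1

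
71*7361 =522631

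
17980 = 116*155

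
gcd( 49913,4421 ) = 1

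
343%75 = 43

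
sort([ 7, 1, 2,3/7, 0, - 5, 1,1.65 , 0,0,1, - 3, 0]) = [ - 5, - 3,0, 0, 0,0,3/7, 1,1,1, 1.65,2, 7 ] 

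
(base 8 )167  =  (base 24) 4N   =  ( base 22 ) 59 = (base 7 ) 230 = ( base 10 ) 119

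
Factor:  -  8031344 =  - 2^4*17^1*29527^1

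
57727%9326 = 1771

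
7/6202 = 1/886 = 0.00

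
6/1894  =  3/947  =  0.00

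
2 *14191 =28382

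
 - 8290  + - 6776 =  - 15066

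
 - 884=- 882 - 2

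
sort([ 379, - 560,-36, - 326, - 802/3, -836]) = [ - 836, -560, - 326 , - 802/3, - 36,  379 ]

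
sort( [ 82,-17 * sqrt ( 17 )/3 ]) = [  -  17*sqrt(17)/3 , 82]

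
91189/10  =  91189/10 = 9118.90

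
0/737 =0  =  0.00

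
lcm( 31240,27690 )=1218360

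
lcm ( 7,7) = 7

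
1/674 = 1/674 = 0.00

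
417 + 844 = 1261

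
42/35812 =3/2558 = 0.00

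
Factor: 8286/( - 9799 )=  -2^1 * 3^1*41^( - 1 ) * 239^ (-1 )*1381^1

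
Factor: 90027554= 2^1*41^1*1097897^1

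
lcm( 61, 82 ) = 5002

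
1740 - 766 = 974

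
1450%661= 128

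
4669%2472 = 2197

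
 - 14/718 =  - 1  +  352/359 = - 0.02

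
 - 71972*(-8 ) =575776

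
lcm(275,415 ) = 22825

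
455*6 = 2730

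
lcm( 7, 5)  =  35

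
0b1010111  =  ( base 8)127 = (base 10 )87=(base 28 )33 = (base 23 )3I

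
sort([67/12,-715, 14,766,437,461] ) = [ - 715,67/12,  14,437,461, 766 ]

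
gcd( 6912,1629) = 9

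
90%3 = 0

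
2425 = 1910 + 515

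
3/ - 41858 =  - 1 + 41855/41858 = - 0.00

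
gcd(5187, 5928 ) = 741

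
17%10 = 7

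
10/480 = 1/48 = 0.02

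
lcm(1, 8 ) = 8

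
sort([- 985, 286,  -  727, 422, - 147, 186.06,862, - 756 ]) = [ - 985, - 756,-727, - 147,186.06, 286,422, 862 ] 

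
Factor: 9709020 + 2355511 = 12064531 = 12064531^1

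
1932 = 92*21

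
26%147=26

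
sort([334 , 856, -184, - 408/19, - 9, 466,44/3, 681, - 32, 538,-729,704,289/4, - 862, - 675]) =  [ - 862,- 729,  -  675,-184, - 32, - 408/19, - 9 , 44/3,289/4, 334, 466,  538, 681, 704, 856 ]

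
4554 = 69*66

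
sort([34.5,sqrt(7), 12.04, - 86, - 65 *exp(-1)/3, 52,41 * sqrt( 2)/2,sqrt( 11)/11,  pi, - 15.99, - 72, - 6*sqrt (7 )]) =[ - 86, - 72, - 15.99, - 6*sqrt( 7), - 65*exp ( - 1)/3,sqrt( 11)/11,sqrt( 7 ),pi,12.04,41*sqrt( 2)/2,34.5, 52]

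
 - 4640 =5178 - 9818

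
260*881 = 229060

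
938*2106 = 1975428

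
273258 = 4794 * 57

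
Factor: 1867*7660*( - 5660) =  - 2^4*5^2*283^1*383^1 *1867^1 = - 80944905200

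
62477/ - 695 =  - 62477/695 = - 89.89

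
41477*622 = 25798694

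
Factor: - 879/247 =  - 3^1  *  13^(- 1)*19^ ( - 1) * 293^1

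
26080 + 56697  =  82777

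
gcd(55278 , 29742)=6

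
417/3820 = 417/3820 = 0.11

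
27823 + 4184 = 32007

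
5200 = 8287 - 3087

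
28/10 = 14/5 = 2.80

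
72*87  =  6264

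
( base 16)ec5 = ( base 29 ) 4EB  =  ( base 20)991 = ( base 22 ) 7HJ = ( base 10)3781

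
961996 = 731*1316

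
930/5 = 186   =  186.00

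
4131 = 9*459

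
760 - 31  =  729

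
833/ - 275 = - 833/275 = - 3.03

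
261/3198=87/1066 = 0.08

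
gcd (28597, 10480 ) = 1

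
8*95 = 760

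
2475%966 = 543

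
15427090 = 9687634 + 5739456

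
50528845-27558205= 22970640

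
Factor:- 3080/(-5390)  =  4/7=   2^2*7^(-1) 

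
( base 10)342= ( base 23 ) ek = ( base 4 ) 11112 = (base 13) 204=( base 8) 526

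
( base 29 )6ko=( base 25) 910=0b1011000010010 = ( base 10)5650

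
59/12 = 4 + 11/12 = 4.92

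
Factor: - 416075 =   -  5^2*11^1*17^1*89^1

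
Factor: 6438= 2^1*3^1* 29^1*37^1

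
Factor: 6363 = 3^2 * 7^1*101^1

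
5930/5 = 1186=1186.00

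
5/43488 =5/43488 = 0.00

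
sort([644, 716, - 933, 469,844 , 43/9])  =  [ - 933, 43/9,  469,644, 716, 844]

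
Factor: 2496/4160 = 3/5 =3^1*5^(- 1)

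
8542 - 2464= 6078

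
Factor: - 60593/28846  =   - 2^( - 1)*13^1*59^1*79^1*14423^(-1 ) 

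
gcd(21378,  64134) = 21378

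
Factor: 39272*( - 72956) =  - 2^5*13^1*23^1 * 61^1*4909^1=- 2865128032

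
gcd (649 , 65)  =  1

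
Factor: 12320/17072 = 70/97 = 2^1*5^1*7^1 * 97^(  -  1)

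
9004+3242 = 12246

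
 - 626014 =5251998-5878012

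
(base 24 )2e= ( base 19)35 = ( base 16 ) 3e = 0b111110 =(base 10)62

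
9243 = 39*237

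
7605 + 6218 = 13823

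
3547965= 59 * 60135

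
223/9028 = 223/9028 = 0.02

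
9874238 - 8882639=991599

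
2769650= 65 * 42610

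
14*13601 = 190414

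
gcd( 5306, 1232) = 14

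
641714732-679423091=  - 37708359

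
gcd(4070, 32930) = 370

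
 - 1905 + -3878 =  - 5783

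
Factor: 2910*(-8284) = -24106440 = - 2^3*3^1*5^1*19^1*97^1*109^1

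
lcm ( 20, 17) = 340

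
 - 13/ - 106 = 13/106 = 0.12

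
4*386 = 1544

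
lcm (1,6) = 6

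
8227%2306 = 1309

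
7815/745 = 1563/149 =10.49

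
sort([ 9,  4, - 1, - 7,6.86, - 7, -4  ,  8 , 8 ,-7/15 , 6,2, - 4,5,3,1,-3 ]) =[ - 7, - 7,-4, - 4 , - 3, - 1, - 7/15,1,2,3,4, 5, 6,  6.86, 8, 8  ,  9]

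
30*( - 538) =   -  16140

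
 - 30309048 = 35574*(-852)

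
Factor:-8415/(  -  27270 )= 2^ (-1)*3^( - 1) * 11^1* 17^1*101^( - 1) =187/606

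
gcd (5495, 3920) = 35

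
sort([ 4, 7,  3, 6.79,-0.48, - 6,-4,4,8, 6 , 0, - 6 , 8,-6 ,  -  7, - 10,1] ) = [ - 10,-7, - 6, - 6, - 6, - 4, - 0.48, 0,1, 3,  4, 4,6 , 6.79, 7, 8, 8]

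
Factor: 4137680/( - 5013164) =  - 1034420/1253291 =- 2^2*5^1* 13^(-1)*17^( - 1) *53^ ( - 1) *107^( - 1)*51721^1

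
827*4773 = 3947271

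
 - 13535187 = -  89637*151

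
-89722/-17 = 5277 +13/17 = 5277.76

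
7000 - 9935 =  - 2935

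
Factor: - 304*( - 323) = 2^4*17^1*19^2 = 98192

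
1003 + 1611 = 2614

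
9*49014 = 441126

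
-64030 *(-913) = 58459390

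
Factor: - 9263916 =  - 2^2 * 3^3*31^1 * 2767^1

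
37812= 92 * 411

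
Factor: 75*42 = 3150 = 2^1*3^2*5^2*7^1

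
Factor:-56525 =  - 5^2*7^1*17^1 * 19^1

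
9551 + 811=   10362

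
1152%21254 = 1152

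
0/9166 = 0= 0.00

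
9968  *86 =857248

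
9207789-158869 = 9048920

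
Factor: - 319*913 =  - 11^2*29^1 *83^1 = - 291247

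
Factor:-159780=-2^2*3^1*5^1*2663^1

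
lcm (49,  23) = 1127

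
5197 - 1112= 4085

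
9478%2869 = 871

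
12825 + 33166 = 45991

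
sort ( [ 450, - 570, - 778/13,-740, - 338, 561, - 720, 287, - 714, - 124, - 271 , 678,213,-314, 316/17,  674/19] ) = [-740,- 720  ,-714, - 570, - 338,  -  314,  -  271,-124,-778/13, 316/17,674/19 , 213,287,450,561, 678] 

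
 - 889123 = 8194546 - 9083669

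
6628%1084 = 124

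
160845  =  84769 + 76076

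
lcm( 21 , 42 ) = 42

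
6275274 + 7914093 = 14189367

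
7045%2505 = 2035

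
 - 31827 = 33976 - 65803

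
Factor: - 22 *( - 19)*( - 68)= - 28424  =  - 2^3 * 11^1*17^1*19^1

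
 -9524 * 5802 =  - 55258248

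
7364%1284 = 944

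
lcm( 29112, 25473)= 203784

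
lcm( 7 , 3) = 21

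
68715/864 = 2545/32 = 79.53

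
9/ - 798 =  - 3/266= -0.01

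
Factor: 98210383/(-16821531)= - 3^( - 2)*127^( -1)*587^1 * 14717^( - 1 )*167309^1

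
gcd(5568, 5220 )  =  348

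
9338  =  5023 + 4315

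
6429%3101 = 227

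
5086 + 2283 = 7369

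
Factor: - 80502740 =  - 2^2*5^1 *103^1*39079^1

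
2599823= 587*4429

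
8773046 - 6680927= 2092119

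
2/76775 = 2/76775 = 0.00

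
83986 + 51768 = 135754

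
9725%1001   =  716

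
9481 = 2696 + 6785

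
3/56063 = 3/56063 = 0.00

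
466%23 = 6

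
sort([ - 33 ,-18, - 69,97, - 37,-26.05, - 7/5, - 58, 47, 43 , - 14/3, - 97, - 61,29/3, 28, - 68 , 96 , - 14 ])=[ - 97,-69, - 68,  -  61, - 58, - 37, - 33, - 26.05, - 18, - 14,-14/3, - 7/5,29/3, 28  ,  43, 47,  96,97] 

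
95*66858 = 6351510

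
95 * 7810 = 741950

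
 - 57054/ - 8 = 7131 + 3/4 = 7131.75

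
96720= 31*3120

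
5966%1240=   1006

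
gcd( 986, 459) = 17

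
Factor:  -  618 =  - 2^1*3^1*103^1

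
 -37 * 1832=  - 67784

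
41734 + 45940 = 87674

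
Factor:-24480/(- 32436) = 40/53 = 2^3 * 5^1*53^(- 1)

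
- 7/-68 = 7/68 = 0.10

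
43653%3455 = 2193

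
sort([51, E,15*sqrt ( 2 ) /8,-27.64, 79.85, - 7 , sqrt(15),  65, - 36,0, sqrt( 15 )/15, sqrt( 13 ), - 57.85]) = [ - 57.85, - 36, -27.64, - 7,0, sqrt(15) /15, 15*sqrt(2) /8 , E, sqrt( 13), sqrt(15 ), 51,  65, 79.85] 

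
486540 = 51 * 9540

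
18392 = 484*38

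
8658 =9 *962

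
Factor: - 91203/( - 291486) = 2^( - 1 )*7^1 * 13^ ( - 1)*37^ ( - 1)*43^1 =301/962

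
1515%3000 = 1515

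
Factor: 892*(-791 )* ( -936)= 660415392=2^5*3^2 * 7^1 * 13^1*113^1 * 223^1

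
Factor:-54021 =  - 3^1*11^1*1637^1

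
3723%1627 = 469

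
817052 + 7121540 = 7938592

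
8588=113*76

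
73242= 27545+45697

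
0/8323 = 0=0.00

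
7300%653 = 117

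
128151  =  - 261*( - 491 ) 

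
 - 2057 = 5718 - 7775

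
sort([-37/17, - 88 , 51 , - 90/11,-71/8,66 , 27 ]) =[ - 88, - 71/8,  -  90/11, - 37/17,27,51, 66]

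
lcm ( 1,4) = 4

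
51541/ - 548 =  - 51541/548 = - 94.05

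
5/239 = 5/239 = 0.02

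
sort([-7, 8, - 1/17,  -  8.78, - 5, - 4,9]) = [ - 8.78, - 7, - 5, - 4, - 1/17, 8, 9] 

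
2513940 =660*3809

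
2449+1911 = 4360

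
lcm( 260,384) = 24960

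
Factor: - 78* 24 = - 2^4*3^2*13^1 = - 1872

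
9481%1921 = 1797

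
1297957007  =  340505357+957451650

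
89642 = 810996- 721354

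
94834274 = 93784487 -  - 1049787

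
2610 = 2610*1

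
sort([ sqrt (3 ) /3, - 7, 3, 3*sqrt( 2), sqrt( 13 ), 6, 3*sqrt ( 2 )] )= [-7, sqrt( 3)/3, 3,sqrt( 13), 3*sqrt( 2), 3*sqrt ( 2), 6]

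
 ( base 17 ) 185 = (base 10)430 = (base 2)110101110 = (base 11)361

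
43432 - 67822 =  -24390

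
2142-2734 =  - 592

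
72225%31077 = 10071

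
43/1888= 43/1888 = 0.02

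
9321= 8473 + 848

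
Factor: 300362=2^1*179^1*839^1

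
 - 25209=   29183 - 54392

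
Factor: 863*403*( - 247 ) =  - 13^2*19^1*31^1*863^1 = - 85903883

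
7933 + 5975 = 13908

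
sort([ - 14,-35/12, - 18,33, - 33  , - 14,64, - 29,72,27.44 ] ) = [ - 33 , - 29 , - 18, - 14, - 14,-35/12,27.44, 33,64 , 72]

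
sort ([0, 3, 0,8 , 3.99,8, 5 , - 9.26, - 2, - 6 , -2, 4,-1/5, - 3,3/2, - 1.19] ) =[- 9.26, - 6, - 3, - 2, - 2, - 1.19 , - 1/5, 0, 0, 3/2, 3,3.99,4, 5,8 , 8] 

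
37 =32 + 5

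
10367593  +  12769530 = 23137123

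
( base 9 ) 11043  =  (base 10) 7329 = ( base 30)849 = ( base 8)16241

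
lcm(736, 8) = 736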